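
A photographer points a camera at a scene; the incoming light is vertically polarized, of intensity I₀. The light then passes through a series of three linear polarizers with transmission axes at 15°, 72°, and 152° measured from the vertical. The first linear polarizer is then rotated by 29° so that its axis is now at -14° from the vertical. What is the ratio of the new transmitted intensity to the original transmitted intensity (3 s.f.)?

Before rotation:
I₁ = I₀ cos²(15° − 0°) = I₀ cos²(15°) = 0.933 I₀.
I₂ = I₁ cos²(72° − 15°) = 0.933 I₀ · cos²(57°) = 0.2768 I₀.
I₃ = I₂ cos²(152° − 72°) = 0.2768 I₀ · cos²(80°) = 0.008345 I₀.
After rotation:
I₁ = I₀ cos²(-14° − 0°) = I₀ cos²(14°) = 0.9415 I₀.
I₂ = I₁ cos²(72° + 14°) = 0.9415 I₀ · cos²(86°) = 0.004581 I₀.
I₃ = I₂ cos²(152° − 72°) = 0.004581 I₀ · cos²(80°) = 0.0001381 I₀.
Ratio = 0.0001381 / 0.008345 = 0.01655.

I_new/I_old ≈ 0.0166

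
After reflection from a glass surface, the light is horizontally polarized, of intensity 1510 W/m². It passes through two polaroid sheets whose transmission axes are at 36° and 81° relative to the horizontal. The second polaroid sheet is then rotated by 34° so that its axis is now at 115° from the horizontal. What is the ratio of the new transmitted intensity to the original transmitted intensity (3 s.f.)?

I_new/I_old ≈ 0.0728

Before rotation:
I₁ = I₀ cos²(36° − 0°) = I₀ cos²(36°) = 0.6545 I₀.
I₂ = I₁ cos²(81° − 36°) = 0.6545 I₀ · cos²(45°) = 0.3273 I₀.
After rotation:
I₁ = I₀ cos²(36° − 0°) = I₀ cos²(36°) = 0.6545 I₀.
I₂ = I₁ cos²(115° − 36°) = 0.6545 I₀ · cos²(79°) = 0.02383 I₀.
Ratio = 0.02383 / 0.3273 = 0.07282.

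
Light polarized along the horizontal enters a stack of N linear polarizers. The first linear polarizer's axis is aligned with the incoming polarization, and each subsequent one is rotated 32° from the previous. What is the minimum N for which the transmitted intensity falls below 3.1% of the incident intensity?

N = 12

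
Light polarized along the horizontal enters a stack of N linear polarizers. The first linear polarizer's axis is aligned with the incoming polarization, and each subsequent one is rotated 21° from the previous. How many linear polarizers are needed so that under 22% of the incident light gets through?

First polarizer is aligned with the polarization: full transmission.
Each further stage multiplies by cos²(21°) = 0.8716.
After N polarizers: T = 0.8716^(N−1). Require T < 0.22 ⇒ N−1 > ln(0.22)/ln(0.8716) = 11.02, so N−1 ≥ 12 and N = 13.
Check: N=13 gives T = 0.1922 < 0.22; N=12 gives T = 0.2205.

N = 13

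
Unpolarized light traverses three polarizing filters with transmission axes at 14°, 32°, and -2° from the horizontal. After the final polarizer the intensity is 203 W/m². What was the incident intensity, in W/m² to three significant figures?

Unpolarized light through the first polarizer → I₁ = ½ I₀, now polarized at 14°.
I₂ = I₁ cos²(32° − 14°) = 0.5 I₀ · cos²(18°) = 0.4523 I₀.
I₃ = I₂ cos²(-2° − 32°) = 0.4523 I₀ · cos²(34°) = 0.3108 I₀.
So 203 W/m² = 0.3108 I₀, giving I₀ = 203/0.3108 = 653.1 W/m².

I₀ ≈ 653 W/m²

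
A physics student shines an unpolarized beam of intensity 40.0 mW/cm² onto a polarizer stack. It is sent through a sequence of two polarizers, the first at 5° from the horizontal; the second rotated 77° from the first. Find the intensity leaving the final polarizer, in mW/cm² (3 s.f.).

I ≈ 1.01 mW/cm²

Unpolarized light through the first polarizer → I₁ = 40.0 mW/cm²/2 = 20 mW/cm², polarized at 5°.
I₂ = I₁ · cos²(77°) = 20 · 0.0506 = 1.012 mW/cm².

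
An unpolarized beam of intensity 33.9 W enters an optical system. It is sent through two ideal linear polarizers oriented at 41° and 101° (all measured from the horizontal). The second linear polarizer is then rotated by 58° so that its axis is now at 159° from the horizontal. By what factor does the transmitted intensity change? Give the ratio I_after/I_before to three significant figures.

Before rotation:
Unpolarized light through the first polarizer → I₁ = ½ I₀, now polarized at 41°.
I₂ = I₁ cos²(101° − 41°) = 0.5 I₀ · cos²(60°) = 0.125 I₀.
After rotation:
Unpolarized light through the first polarizer → I₁ = ½ I₀, now polarized at 41°.
Angle between axes 1 and 2: 62°. I₂ = 0.5 I₀ · cos²(62°) = 0.1102 I₀.
Ratio = 0.1102 / 0.125 = 0.8816.

I_new/I_old ≈ 0.882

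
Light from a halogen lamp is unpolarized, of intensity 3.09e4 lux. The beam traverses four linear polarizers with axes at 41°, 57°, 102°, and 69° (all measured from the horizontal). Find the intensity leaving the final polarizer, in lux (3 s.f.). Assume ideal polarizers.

Unpolarized light through the first polarizer → I₁ = 3.09e4 lux/2 = 1.545e+04 lux, polarized at 41°.
I₂ = I₁ · cos²(16°) = 1.545e+04 · 0.924 = 1.428e+04 lux.
I₃ = I₂ · cos²(45°) = 1.428e+04 · 0.5 = 7138 lux.
I₄ = I₃ · cos²(33°) = 7138 · 0.7034 = 5021 lux.

I ≈ 5020 lux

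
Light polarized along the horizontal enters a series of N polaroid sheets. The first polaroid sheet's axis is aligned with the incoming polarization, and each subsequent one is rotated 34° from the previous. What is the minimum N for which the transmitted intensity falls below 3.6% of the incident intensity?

First polarizer is aligned with the polarization: full transmission.
Each further stage multiplies by cos²(34°) = 0.6873.
After N polarizers: T = 0.6873^(N−1). Require T < 0.036 ⇒ N−1 > ln(0.036)/ln(0.6873) = 8.87, so N−1 ≥ 9 and N = 10.
Check: N=10 gives T = 0.03422 < 0.036; N=9 gives T = 0.0498.

N = 10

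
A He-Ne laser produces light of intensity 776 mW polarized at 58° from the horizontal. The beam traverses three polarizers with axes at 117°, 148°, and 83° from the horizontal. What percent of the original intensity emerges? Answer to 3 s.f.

I₁ = 776 mW · cos²(59°) = 205.8 mW.
I₂ = I₁ · cos²(31°) = 205.8 · 0.7347 = 151.2 mW.
I₃ = I₂ · cos²(65°) = 151.2 · 0.1786 = 27.01 mW.
That is 3.481% of the incident intensity.

≈ 3.48%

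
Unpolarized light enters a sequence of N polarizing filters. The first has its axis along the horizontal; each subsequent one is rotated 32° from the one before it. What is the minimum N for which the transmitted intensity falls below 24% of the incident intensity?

N = 4

First polarizer halves the unpolarized light: factor 1/2.
Each further stage multiplies by cos²(32°) = 0.7192.
After N polarizers: T = 0.5·0.7192^(N−1). Require T < 0.24 ⇒ N−1 > ln(0.24/0.5)/ln(0.7192) = 2.23, so N−1 ≥ 3 and N = 4.
Check: N=4 gives T = 0.186 < 0.24; N=3 gives T = 0.2586.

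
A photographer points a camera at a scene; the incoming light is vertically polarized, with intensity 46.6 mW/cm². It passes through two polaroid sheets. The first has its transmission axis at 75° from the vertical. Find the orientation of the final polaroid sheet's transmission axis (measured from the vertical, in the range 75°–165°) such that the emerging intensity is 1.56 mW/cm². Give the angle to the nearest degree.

θ ≈ 120°

By Malus's law, I₁ = I₀ cos²(75° − 0°) = I₀ cos²(75°) = 0.06699 I₀.
Target fraction: 1.56 / 46.6 mW/cm² = 0.03348 of I₀.
Need I₂/I₀ = 0.03348, so cos²(θ − 75°) = 0.03348 / 0.06699 = 0.4997.
θ − 75° = arccos(√0.4997) = 45.0°, giving θ ≈ 75 + 45.0 = 120.0°.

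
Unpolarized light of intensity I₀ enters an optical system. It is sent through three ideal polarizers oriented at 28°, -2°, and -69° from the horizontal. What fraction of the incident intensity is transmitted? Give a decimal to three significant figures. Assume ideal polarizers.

≈ 0.0573 I₀

Unpolarized light through the first polarizer → I₁ = ½ I₀, now polarized at 28°.
I₂ = I₁ cos²(-2° − 28°) = 0.5 I₀ · cos²(30°) = 0.375 I₀.
I₃ = I₂ cos²(-69° + 2°) = 0.375 I₀ · cos²(67°) = 0.05725 I₀.
Transmitted fraction = 0.05725.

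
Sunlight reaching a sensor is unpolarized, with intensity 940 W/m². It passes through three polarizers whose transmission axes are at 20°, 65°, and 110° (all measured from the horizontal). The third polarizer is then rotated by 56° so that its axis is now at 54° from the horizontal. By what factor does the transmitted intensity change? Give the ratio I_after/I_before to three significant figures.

I_new/I_old ≈ 1.93

Before rotation:
Unpolarized light through the first polarizer → I₁ = ½ I₀, now polarized at 20°.
I₂ = I₁ cos²(65° − 20°) = 0.5 I₀ · cos²(45°) = 0.25 I₀.
I₃ = I₂ cos²(110° − 65°) = 0.25 I₀ · cos²(45°) = 0.125 I₀.
After rotation:
Unpolarized light through the first polarizer → I₁ = ½ I₀, now polarized at 20°.
I₂ = I₁ cos²(65° − 20°) = 0.5 I₀ · cos²(45°) = 0.25 I₀.
I₃ = I₂ cos²(54° − 65°) = 0.25 I₀ · cos²(11°) = 0.2409 I₀.
Ratio = 0.2409 / 0.125 = 1.927.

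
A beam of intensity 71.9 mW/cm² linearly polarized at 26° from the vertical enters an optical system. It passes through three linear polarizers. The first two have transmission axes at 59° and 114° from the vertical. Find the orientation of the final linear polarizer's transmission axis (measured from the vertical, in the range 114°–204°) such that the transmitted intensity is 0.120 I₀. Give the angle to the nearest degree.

θ ≈ 158°

I₁ = I₀ cos²(59° − 26°) = I₀ cos²(33°) = 0.7034 I₀.
I₂ = I₁ cos²(114° − 59°) = 0.7034 I₀ · cos²(55°) = 0.2314 I₀.
Need I₃/I₀ = 0.12, so cos²(θ − 114°) = 0.12 / 0.2314 = 0.5186.
θ − 114° = arccos(√0.5186) = 43.9°, giving θ ≈ 114 + 43.9 = 157.9°.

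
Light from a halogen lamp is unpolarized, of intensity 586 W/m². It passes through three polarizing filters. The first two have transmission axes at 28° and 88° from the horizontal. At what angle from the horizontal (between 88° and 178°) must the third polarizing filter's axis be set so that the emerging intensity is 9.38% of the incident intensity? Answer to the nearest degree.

θ ≈ 118°

Unpolarized light through the first polarizer → I₁ = ½ I₀, now polarized at 28°.
I₂ = I₁ cos²(88° − 28°) = 0.5 I₀ · cos²(60°) = 0.125 I₀.
Need I₃/I₀ = 0.0938, so cos²(θ − 88°) = 0.0938 / 0.125 = 0.7504.
θ − 88° = arccos(√0.7504) = 30.0°, giving θ ≈ 88 + 30.0 = 118.0°.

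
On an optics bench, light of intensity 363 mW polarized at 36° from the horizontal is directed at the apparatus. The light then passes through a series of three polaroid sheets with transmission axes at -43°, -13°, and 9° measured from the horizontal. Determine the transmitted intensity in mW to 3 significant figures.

I₁ = 363 mW · cos²(79°) = 13.22 mW.
I₂ = I₁ · cos²(30°) = 13.22 · 0.75 = 9.912 mW.
I₃ = I₂ · cos²(22°) = 9.912 · 0.8597 = 8.521 mW.

I ≈ 8.52 mW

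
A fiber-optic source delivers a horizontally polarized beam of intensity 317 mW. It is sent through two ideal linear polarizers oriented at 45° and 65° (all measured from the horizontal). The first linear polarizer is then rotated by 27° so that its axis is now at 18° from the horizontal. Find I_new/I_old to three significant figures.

Before rotation:
I₁ = I₀ cos²(45° − 0°) = I₀ cos²(45°) = 0.5 I₀.
I₂ = I₁ cos²(65° − 45°) = 0.5 I₀ · cos²(20°) = 0.4415 I₀.
After rotation:
I₁ = I₀ cos²(18° − 0°) = I₀ cos²(18°) = 0.9045 I₀.
I₂ = I₁ cos²(65° − 18°) = 0.9045 I₀ · cos²(47°) = 0.4207 I₀.
Ratio = 0.4207 / 0.4415 = 0.9529.

I_new/I_old ≈ 0.953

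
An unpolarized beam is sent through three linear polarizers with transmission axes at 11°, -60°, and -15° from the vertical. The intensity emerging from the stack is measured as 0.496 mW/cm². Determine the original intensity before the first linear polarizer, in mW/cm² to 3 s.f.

I₀ ≈ 18.7 mW/cm²

Unpolarized light through the first polarizer → I₁ = ½ I₀, now polarized at 11°.
I₂ = I₁ cos²(-60° − 11°) = 0.5 I₀ · cos²(71°) = 0.053 I₀.
I₃ = I₂ cos²(-15° + 60°) = 0.053 I₀ · cos²(45°) = 0.0265 I₀.
So 0.496 mW/cm² = 0.0265 I₀, giving I₀ = 0.496/0.0265 = 18.72 mW/cm².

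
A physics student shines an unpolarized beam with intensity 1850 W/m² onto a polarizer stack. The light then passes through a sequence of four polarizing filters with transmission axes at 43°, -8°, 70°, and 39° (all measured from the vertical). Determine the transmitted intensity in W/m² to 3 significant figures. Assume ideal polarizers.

I ≈ 11.6 W/m²

Unpolarized light through the first polarizer → I₁ = 1850 W/m²/2 = 925 W/m², polarized at 43°.
I₂ = I₁ · cos²(51°) = 925 · 0.396 = 366.3 W/m².
I₃ = I₂ · cos²(78°) = 366.3 · 0.04323 = 15.84 W/m².
I₄ = I₃ · cos²(31°) = 15.84 · 0.7347 = 11.64 W/m².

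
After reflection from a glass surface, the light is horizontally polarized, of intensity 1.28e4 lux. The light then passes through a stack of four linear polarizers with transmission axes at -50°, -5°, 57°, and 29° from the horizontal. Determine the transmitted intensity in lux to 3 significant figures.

I₁ = 1.28e4 lux · cos²(50°) = 5289 lux.
I₂ = I₁ · cos²(45°) = 5289 · 0.5 = 2644 lux.
I₃ = I₂ · cos²(62°) = 2644 · 0.2204 = 582.8 lux.
I₄ = I₃ · cos²(28°) = 582.8 · 0.7796 = 454.4 lux.

I ≈ 454 lux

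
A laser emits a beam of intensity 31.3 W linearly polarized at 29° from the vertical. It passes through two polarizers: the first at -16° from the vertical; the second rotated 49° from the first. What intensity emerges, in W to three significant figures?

I ≈ 6.74 W

I₁ = 31.3 W · cos²(45°) = 15.65 W.
I₂ = I₁ · cos²(49°) = 15.65 · 0.4304 = 6.736 W.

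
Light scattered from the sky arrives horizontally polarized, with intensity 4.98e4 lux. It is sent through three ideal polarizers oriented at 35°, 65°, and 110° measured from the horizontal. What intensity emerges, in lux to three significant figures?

I ≈ 1.25e4 lux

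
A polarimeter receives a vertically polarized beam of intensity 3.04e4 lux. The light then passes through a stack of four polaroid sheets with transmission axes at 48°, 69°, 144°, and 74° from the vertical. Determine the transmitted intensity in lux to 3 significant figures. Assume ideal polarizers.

I₁ = 3.04e4 lux · cos²(48°) = 1.361e+04 lux.
I₂ = I₁ · cos²(21°) = 1.361e+04 · 0.8716 = 1.186e+04 lux.
I₃ = I₂ · cos²(75°) = 1.186e+04 · 0.06699 = 794.7 lux.
I₄ = I₃ · cos²(70°) = 794.7 · 0.117 = 92.96 lux.

I ≈ 93.0 lux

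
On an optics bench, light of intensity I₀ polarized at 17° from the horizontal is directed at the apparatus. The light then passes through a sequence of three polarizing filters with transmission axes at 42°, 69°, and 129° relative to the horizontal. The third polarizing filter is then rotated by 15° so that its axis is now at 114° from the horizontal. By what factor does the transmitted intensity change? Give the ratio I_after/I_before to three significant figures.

Before rotation:
By Malus's law, I₁ = I₀ cos²(42° − 17°) = I₀ cos²(25°) = 0.8214 I₀.
I₂ = I₁ cos²(69° − 42°) = 0.8214 I₀ · cos²(27°) = 0.6521 I₀.
I₃ = I₂ cos²(129° − 69°) = 0.6521 I₀ · cos²(60°) = 0.163 I₀.
After rotation:
I₁ = I₀ cos²(42° − 17°) = I₀ cos²(25°) = 0.8214 I₀.
I₂ = I₁ cos²(69° − 42°) = 0.8214 I₀ · cos²(27°) = 0.6521 I₀.
I₃ = I₂ cos²(114° − 69°) = 0.6521 I₀ · cos²(45°) = 0.326 I₀.
Ratio = 0.326 / 0.163 = 2.

I_new/I_old ≈ 2.00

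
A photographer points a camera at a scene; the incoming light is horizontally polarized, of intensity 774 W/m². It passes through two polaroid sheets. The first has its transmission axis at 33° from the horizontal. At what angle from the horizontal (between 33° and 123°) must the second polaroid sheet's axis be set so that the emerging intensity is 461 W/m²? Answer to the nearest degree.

θ ≈ 56°

By Malus's law, I₁ = I₀ cos²(33° − 0°) = I₀ cos²(33°) = 0.7034 I₀.
Target fraction: 461 / 774 W/m² = 0.5956 of I₀.
Need I₂/I₀ = 0.5956, so cos²(θ − 33°) = 0.5956 / 0.7034 = 0.8468.
θ − 33° = arccos(√0.8468) = 23.0°, giving θ ≈ 33 + 23.0 = 56.0°.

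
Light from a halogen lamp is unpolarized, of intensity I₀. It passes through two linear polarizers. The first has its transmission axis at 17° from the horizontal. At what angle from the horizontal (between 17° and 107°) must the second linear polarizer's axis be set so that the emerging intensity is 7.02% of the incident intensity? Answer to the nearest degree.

Unpolarized light through the first polarizer → I₁ = ½ I₀, now polarized at 17°.
Need I₂/I₀ = 0.0702, so cos²(θ − 17°) = 0.0702 / 0.5 = 0.1404.
θ − 17° = arccos(√0.1404) = 68.0°, giving θ ≈ 17 + 68.0 = 85.0°.

θ ≈ 85°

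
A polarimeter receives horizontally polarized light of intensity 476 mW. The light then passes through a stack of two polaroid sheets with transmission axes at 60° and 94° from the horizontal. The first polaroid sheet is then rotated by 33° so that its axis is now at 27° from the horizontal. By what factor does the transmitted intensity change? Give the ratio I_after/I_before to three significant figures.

I_new/I_old ≈ 0.705

Before rotation:
I₁ = I₀ cos²(60° − 0°) = I₀ cos²(60°) = 0.25 I₀.
I₂ = I₁ cos²(94° − 60°) = 0.25 I₀ · cos²(34°) = 0.1718 I₀.
After rotation:
I₁ = I₀ cos²(27° − 0°) = I₀ cos²(27°) = 0.7939 I₀.
I₂ = I₁ cos²(94° − 27°) = 0.7939 I₀ · cos²(67°) = 0.1212 I₀.
Ratio = 0.1212 / 0.1718 = 0.7054.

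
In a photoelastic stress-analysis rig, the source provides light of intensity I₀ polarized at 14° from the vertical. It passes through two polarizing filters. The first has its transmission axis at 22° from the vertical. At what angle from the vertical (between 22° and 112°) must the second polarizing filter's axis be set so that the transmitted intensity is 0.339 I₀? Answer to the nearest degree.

I₁ = I₀ cos²(22° − 14°) = I₀ cos²(8°) = 0.9806 I₀.
Need I₂/I₀ = 0.339, so cos²(θ − 22°) = 0.339 / 0.9806 = 0.3457.
θ − 22° = arccos(√0.3457) = 54.0°, giving θ ≈ 22 + 54.0 = 76.0°.

θ ≈ 76°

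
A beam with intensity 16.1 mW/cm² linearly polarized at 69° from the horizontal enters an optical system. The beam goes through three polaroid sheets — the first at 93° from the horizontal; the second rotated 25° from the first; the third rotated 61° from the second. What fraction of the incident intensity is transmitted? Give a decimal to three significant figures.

I₁ = 16.1 mW/cm² · cos²(24°) = 13.44 mW/cm².
I₂ = I₁ · cos²(25°) = 13.44 · 0.8214 = 11.04 mW/cm².
I₃ = I₂ · cos²(61°) = 11.04 · 0.235 = 2.594 mW/cm².
Transmitted fraction = 0.1611.

I/I₀ ≈ 0.161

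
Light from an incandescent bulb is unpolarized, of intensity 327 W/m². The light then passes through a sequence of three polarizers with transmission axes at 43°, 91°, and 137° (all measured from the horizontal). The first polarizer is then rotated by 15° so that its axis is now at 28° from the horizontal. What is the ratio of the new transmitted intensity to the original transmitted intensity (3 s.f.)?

Before rotation:
Unpolarized light through the first polarizer → I₁ = ½ I₀, now polarized at 43°.
I₂ = I₁ cos²(91° − 43°) = 0.5 I₀ · cos²(48°) = 0.2239 I₀.
I₃ = I₂ cos²(137° − 91°) = 0.2239 I₀ · cos²(46°) = 0.108 I₀.
After rotation:
Unpolarized light through the first polarizer → I₁ = ½ I₀, now polarized at 28°.
I₂ = I₁ cos²(91° − 28°) = 0.5 I₀ · cos²(63°) = 0.1031 I₀.
I₃ = I₂ cos²(137° − 91°) = 0.1031 I₀ · cos²(46°) = 0.04973 I₀.
Ratio = 0.04973 / 0.108 = 0.4603.

I_new/I_old ≈ 0.460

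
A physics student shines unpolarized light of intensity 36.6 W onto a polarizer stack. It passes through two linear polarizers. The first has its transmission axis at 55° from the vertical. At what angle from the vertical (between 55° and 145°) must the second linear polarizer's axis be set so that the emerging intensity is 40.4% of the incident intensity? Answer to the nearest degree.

θ ≈ 81°

Unpolarized light through the first polarizer → I₁ = ½ I₀, now polarized at 55°.
Need I₂/I₀ = 0.404, so cos²(θ − 55°) = 0.404 / 0.5 = 0.808.
θ − 55° = arccos(√0.808) = 26.0°, giving θ ≈ 55 + 26.0 = 81.0°.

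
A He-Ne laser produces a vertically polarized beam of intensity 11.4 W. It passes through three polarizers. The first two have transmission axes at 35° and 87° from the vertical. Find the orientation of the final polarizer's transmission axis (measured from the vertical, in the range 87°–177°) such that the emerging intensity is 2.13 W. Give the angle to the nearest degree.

θ ≈ 118°

By Malus's law, I₁ = I₀ cos²(35° − 0°) = I₀ cos²(35°) = 0.671 I₀.
I₂ = I₁ cos²(87° − 35°) = 0.671 I₀ · cos²(52°) = 0.2543 I₀.
Target fraction: 2.13 / 11.4 W = 0.1868 of I₀.
Need I₃/I₀ = 0.1868, so cos²(θ − 87°) = 0.1868 / 0.2543 = 0.7346.
θ − 87° = arccos(√0.7346) = 31.0°, giving θ ≈ 87 + 31.0 = 118.0°.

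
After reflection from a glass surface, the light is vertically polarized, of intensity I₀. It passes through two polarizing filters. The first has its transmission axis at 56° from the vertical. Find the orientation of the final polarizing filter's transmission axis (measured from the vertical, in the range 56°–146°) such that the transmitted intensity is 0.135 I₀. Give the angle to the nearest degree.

I₁ = I₀ cos²(56° − 0°) = I₀ cos²(56°) = 0.3127 I₀.
Need I₂/I₀ = 0.135, so cos²(θ − 56°) = 0.135 / 0.3127 = 0.4317.
θ − 56° = arccos(√0.4317) = 48.9°, giving θ ≈ 56 + 48.9 = 104.9°.

θ ≈ 105°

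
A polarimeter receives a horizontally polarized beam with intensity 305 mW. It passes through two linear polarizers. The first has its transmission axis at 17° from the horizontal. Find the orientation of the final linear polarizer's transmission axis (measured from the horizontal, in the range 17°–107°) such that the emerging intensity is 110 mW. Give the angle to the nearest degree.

θ ≈ 68°

By Malus's law, I₁ = I₀ cos²(17° − 0°) = I₀ cos²(17°) = 0.9145 I₀.
Target fraction: 110 / 305 mW = 0.3607 of I₀.
Need I₂/I₀ = 0.3607, so cos²(θ − 17°) = 0.3607 / 0.9145 = 0.3944.
θ − 17° = arccos(√0.3944) = 51.1°, giving θ ≈ 17 + 51.1 = 68.1°.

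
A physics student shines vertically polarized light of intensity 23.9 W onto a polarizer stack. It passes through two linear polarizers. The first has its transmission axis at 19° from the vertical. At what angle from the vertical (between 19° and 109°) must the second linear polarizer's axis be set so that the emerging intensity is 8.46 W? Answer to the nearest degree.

By Malus's law, I₁ = I₀ cos²(19° − 0°) = I₀ cos²(19°) = 0.894 I₀.
Target fraction: 8.46 / 23.9 W = 0.354 of I₀.
Need I₂/I₀ = 0.354, so cos²(θ − 19°) = 0.354 / 0.894 = 0.3959.
θ − 19° = arccos(√0.3959) = 51.0°, giving θ ≈ 19 + 51.0 = 70.0°.

θ ≈ 70°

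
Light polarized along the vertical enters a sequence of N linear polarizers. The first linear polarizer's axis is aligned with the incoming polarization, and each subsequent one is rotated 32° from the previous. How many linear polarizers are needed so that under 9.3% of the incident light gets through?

First polarizer is aligned with the polarization: full transmission.
Each further stage multiplies by cos²(32°) = 0.7192.
After N polarizers: T = 0.7192^(N−1). Require T < 0.093 ⇒ N−1 > ln(0.093)/ln(0.7192) = 7.21, so N−1 ≥ 8 and N = 9.
Check: N=9 gives T = 0.07157 < 0.093; N=8 gives T = 0.09951.

N = 9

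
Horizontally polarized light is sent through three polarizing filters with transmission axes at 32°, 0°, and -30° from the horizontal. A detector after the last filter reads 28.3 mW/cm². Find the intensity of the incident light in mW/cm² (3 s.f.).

I₀ ≈ 73.0 mW/cm²

I₁ = I₀ cos²(32° − 0°) = I₀ cos²(32°) = 0.7192 I₀.
I₂ = I₁ cos²(0° − 32°) = 0.7192 I₀ · cos²(32°) = 0.5172 I₀.
I₃ = I₂ cos²(-30° − 0°) = 0.5172 I₀ · cos²(30°) = 0.3879 I₀.
So 28.3 mW/cm² = 0.3879 I₀, giving I₀ = 28.3/0.3879 = 72.95 mW/cm².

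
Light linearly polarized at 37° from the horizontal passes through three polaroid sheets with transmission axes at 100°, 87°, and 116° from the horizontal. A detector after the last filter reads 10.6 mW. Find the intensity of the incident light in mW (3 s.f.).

I₀ ≈ 70.8 mW

I₁ = I₀ cos²(100° − 37°) = I₀ cos²(63°) = 0.2061 I₀.
I₂ = I₁ cos²(87° − 100°) = 0.2061 I₀ · cos²(13°) = 0.1957 I₀.
I₃ = I₂ cos²(116° − 87°) = 0.1957 I₀ · cos²(29°) = 0.1497 I₀.
So 10.6 mW = 0.1497 I₀, giving I₀ = 10.6/0.1497 = 70.82 mW.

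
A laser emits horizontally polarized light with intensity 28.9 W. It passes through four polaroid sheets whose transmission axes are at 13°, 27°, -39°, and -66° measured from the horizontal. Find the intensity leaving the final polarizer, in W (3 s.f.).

I₁ = 28.9 W · cos²(13°) = 27.44 W.
I₂ = I₁ · cos²(14°) = 27.44 · 0.9415 = 25.83 W.
I₃ = I₂ · cos²(66°) = 25.83 · 0.1654 = 4.273 W.
I₄ = I₃ · cos²(27°) = 4.273 · 0.7939 = 3.393 W.

I ≈ 3.39 W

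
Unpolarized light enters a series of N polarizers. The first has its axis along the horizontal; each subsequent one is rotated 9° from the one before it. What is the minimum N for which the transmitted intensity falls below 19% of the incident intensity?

First polarizer halves the unpolarized light: factor 1/2.
Each further stage multiplies by cos²(9°) = 0.9755.
After N polarizers: T = 0.5·0.9755^(N−1). Require T < 0.19 ⇒ N−1 > ln(0.19/0.5)/ln(0.9755) = 39.05, so N−1 ≥ 40 and N = 41.
Check: N=41 gives T = 0.1856 < 0.19; N=40 gives T = 0.1902.

N = 41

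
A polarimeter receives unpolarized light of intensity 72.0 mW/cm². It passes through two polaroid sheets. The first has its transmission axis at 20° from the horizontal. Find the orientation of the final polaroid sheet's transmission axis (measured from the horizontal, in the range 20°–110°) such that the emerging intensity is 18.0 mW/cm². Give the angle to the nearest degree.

Unpolarized light through the first polarizer → I₁ = ½ I₀, now polarized at 20°.
Target fraction: 18.0 / 72.0 mW/cm² = 0.25 of I₀.
Need I₂/I₀ = 0.25, so cos²(θ − 20°) = 0.25 / 0.5 = 0.5.
θ − 20° = arccos(√0.5) = 45.0°, giving θ ≈ 20 + 45.0 = 65.0°.

θ ≈ 65°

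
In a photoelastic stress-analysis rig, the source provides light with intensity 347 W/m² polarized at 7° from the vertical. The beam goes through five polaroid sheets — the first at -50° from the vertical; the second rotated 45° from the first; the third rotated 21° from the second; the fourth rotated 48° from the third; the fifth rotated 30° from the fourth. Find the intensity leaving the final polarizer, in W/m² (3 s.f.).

I ≈ 15.1 W/m²

By Malus's law, I₁ = 347 W/m² · cos²(57°) = 102.9 W/m².
I₂ = I₁ · cos²(45°) = 102.9 · 0.5 = 51.47 W/m².
I₃ = I₂ · cos²(21°) = 51.47 · 0.8716 = 44.86 W/m².
I₄ = I₃ · cos²(48°) = 44.86 · 0.4477 = 20.08 W/m².
I₅ = I₄ · cos²(30°) = 20.08 · 0.75 = 15.06 W/m².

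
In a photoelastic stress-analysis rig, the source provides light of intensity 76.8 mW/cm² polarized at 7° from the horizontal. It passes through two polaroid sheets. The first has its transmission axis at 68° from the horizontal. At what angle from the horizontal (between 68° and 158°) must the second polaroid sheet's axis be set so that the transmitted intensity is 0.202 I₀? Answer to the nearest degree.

θ ≈ 90°

By Malus's law, I₁ = I₀ cos²(68° − 7°) = I₀ cos²(61°) = 0.235 I₀.
Need I₂/I₀ = 0.202, so cos²(θ − 68°) = 0.202 / 0.235 = 0.8594.
θ − 68° = arccos(√0.8594) = 22.0°, giving θ ≈ 68 + 22.0 = 90.0°.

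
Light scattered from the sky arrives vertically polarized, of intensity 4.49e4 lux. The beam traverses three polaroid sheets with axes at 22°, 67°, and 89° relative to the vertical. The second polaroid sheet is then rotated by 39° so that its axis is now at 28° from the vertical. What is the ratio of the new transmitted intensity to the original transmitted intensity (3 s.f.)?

Before rotation:
By Malus's law, I₁ = I₀ cos²(22° − 0°) = I₀ cos²(22°) = 0.8597 I₀.
I₂ = I₁ cos²(67° − 22°) = 0.8597 I₀ · cos²(45°) = 0.4298 I₀.
I₃ = I₂ cos²(89° − 67°) = 0.4298 I₀ · cos²(22°) = 0.3695 I₀.
After rotation:
I₁ = I₀ cos²(22° − 0°) = I₀ cos²(22°) = 0.8597 I₀.
I₂ = I₁ cos²(28° − 22°) = 0.8597 I₀ · cos²(6°) = 0.8503 I₀.
I₃ = I₂ cos²(89° − 28°) = 0.8503 I₀ · cos²(61°) = 0.1998 I₀.
Ratio = 0.1998 / 0.3695 = 0.5408.

I_new/I_old ≈ 0.541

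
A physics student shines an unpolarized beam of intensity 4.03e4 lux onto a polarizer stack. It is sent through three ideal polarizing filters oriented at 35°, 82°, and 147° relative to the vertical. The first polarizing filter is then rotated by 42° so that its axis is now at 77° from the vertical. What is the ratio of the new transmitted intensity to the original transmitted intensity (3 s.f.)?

Before rotation:
Unpolarized light through the first polarizer → I₁ = ½ I₀, now polarized at 35°.
I₂ = I₁ cos²(82° − 35°) = 0.5 I₀ · cos²(47°) = 0.2326 I₀.
I₃ = I₂ cos²(147° − 82°) = 0.2326 I₀ · cos²(65°) = 0.04154 I₀.
After rotation:
Unpolarized light through the first polarizer → I₁ = ½ I₀, now polarized at 77°.
I₂ = I₁ cos²(82° − 77°) = 0.5 I₀ · cos²(5°) = 0.4962 I₀.
I₃ = I₂ cos²(147° − 82°) = 0.4962 I₀ · cos²(65°) = 0.08862 I₀.
Ratio = 0.08862 / 0.04154 = 2.134.

I_new/I_old ≈ 2.13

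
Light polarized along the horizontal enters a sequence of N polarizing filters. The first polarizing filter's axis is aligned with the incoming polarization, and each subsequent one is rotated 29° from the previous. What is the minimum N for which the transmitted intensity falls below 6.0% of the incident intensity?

N = 12

First polarizer is aligned with the polarization: full transmission.
Each further stage multiplies by cos²(29°) = 0.765.
After N polarizers: T = 0.765^(N−1). Require T < 0.060 ⇒ N−1 > ln(0.060)/ln(0.765) = 10.50, so N−1 ≥ 11 and N = 12.
Check: N=12 gives T = 0.05248 < 0.060; N=11 gives T = 0.06861.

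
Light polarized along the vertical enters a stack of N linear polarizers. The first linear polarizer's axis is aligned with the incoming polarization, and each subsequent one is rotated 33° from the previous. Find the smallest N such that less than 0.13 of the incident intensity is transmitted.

N = 7

First polarizer is aligned with the polarization: full transmission.
Each further stage multiplies by cos²(33°) = 0.7034.
After N polarizers: T = 0.7034^(N−1). Require T < 0.13 ⇒ N−1 > ln(0.13)/ln(0.7034) = 5.80, so N−1 ≥ 6 and N = 7.
Check: N=7 gives T = 0.1211 < 0.13; N=6 gives T = 0.1722.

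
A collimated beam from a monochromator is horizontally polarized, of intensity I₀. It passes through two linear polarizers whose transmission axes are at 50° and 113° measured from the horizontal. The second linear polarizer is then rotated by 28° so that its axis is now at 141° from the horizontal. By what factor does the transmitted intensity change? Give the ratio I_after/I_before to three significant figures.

Before rotation:
By Malus's law, I₁ = I₀ cos²(50° − 0°) = I₀ cos²(50°) = 0.4132 I₀.
I₂ = I₁ cos²(113° − 50°) = 0.4132 I₀ · cos²(63°) = 0.08516 I₀.
After rotation:
I₁ = I₀ cos²(50° − 0°) = I₀ cos²(50°) = 0.4132 I₀.
Angle between axes 1 and 2: 89°. I₂ = 0.4132 I₀ · cos²(89°) = 0.0001258 I₀.
Ratio = 0.0001258 / 0.08516 = 0.001478.

I_new/I_old ≈ 0.00148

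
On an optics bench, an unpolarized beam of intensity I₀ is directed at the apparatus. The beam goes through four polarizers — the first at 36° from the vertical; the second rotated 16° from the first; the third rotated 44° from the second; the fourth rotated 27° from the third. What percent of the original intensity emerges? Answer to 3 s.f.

Unpolarized light through the first polarizer → I₁ = ½ I₀, now polarized at 36°.
I₂ = I₁ cos²(16°) = 0.5 · 0.924 I₀ = 0.462 I₀.
I₃ = I₂ cos²(44°) = 0.462 · 0.5174 I₀ = 0.2391 I₀.
I₄ = I₃ cos²(27°) = 0.2391 · 0.7939 I₀ = 0.1898 I₀.
That is 18.98% of the incident intensity.

≈ 19.0%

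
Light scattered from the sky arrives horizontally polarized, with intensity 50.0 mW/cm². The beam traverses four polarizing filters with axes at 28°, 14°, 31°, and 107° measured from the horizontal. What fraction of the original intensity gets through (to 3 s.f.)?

I₁ = 50.0 mW/cm² · cos²(28°) = 38.98 mW/cm².
I₂ = I₁ · cos²(14°) = 38.98 · 0.9415 = 36.7 mW/cm².
I₃ = I₂ · cos²(17°) = 36.7 · 0.9145 = 33.56 mW/cm².
I₄ = I₃ · cos²(76°) = 33.56 · 0.05853 = 1.964 mW/cm².
Transmitted fraction = 0.03928.

I/I₀ ≈ 0.0393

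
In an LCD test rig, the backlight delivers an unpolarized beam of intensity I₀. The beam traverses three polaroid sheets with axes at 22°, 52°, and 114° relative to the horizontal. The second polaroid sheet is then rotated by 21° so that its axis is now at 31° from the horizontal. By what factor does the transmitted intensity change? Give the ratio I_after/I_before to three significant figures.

I_new/I_old ≈ 0.0876

Before rotation:
Unpolarized light through the first polarizer → I₁ = ½ I₀, now polarized at 22°.
I₂ = I₁ cos²(52° − 22°) = 0.5 I₀ · cos²(30°) = 0.375 I₀.
I₃ = I₂ cos²(114° − 52°) = 0.375 I₀ · cos²(62°) = 0.08265 I₀.
After rotation:
Unpolarized light through the first polarizer → I₁ = ½ I₀, now polarized at 22°.
I₂ = I₁ cos²(31° − 22°) = 0.5 I₀ · cos²(9°) = 0.4878 I₀.
I₃ = I₂ cos²(114° − 31°) = 0.4878 I₀ · cos²(83°) = 0.007244 I₀.
Ratio = 0.007244 / 0.08265 = 0.08765.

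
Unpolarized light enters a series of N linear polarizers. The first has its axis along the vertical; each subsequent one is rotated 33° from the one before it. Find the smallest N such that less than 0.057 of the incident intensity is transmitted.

N = 8

First polarizer halves the unpolarized light: factor 1/2.
Each further stage multiplies by cos²(33°) = 0.7034.
After N polarizers: T = 0.5·0.7034^(N−1). Require T < 0.057 ⇒ N−1 > ln(0.057/0.5)/ln(0.7034) = 6.17, so N−1 ≥ 7 and N = 8.
Check: N=8 gives T = 0.04258 < 0.057; N=7 gives T = 0.06054.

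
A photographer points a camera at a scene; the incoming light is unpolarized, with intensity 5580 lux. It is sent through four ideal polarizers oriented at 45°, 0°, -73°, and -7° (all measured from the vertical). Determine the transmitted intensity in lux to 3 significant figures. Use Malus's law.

Unpolarized light through the first polarizer → I₁ = 5580 lux/2 = 2790 lux, polarized at 45°.
I₂ = I₁ · cos²(45°) = 2790 · 0.5 = 1395 lux.
I₃ = I₂ · cos²(73°) = 1395 · 0.08548 = 119.2 lux.
I₄ = I₃ · cos²(66°) = 119.2 · 0.1654 = 19.73 lux.

I ≈ 19.7 lux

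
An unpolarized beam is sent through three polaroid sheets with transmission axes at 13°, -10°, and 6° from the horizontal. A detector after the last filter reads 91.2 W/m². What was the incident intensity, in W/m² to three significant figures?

Unpolarized light through the first polarizer → I₁ = ½ I₀, now polarized at 13°.
I₂ = I₁ cos²(-10° − 13°) = 0.5 I₀ · cos²(23°) = 0.4237 I₀.
I₃ = I₂ cos²(6° + 10°) = 0.4237 I₀ · cos²(16°) = 0.3915 I₀.
So 91.2 W/m² = 0.3915 I₀, giving I₀ = 91.2/0.3915 = 233 W/m².

I₀ ≈ 233 W/m²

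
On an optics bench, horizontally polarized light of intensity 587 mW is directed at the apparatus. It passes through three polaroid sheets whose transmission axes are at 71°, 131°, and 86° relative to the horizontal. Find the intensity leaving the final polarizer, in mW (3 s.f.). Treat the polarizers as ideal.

I ≈ 7.78 mW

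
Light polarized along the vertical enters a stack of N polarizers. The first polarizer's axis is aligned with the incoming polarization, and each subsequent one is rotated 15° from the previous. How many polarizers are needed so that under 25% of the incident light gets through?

N = 21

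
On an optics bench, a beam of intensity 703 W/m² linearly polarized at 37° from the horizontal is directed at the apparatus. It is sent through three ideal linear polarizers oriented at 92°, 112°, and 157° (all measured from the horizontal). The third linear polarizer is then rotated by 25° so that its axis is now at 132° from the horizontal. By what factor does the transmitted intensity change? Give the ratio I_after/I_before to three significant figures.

I_new/I_old ≈ 1.77

Before rotation:
I₁ = I₀ cos²(92° − 37°) = I₀ cos²(55°) = 0.329 I₀.
I₂ = I₁ cos²(112° − 92°) = 0.329 I₀ · cos²(20°) = 0.2905 I₀.
I₃ = I₂ cos²(157° − 112°) = 0.2905 I₀ · cos²(45°) = 0.1453 I₀.
After rotation:
I₁ = I₀ cos²(92° − 37°) = I₀ cos²(55°) = 0.329 I₀.
I₂ = I₁ cos²(112° − 92°) = 0.329 I₀ · cos²(20°) = 0.2905 I₀.
I₃ = I₂ cos²(132° − 112°) = 0.2905 I₀ · cos²(20°) = 0.2565 I₀.
Ratio = 0.2565 / 0.1453 = 1.766.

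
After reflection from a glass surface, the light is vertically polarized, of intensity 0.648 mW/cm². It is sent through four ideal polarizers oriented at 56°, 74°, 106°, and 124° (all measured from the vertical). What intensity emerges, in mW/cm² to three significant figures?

I ≈ 0.119 mW/cm²

I₁ = 0.648 mW/cm² · cos²(56°) = 0.2026 mW/cm².
I₂ = I₁ · cos²(18°) = 0.2026 · 0.9045 = 0.1833 mW/cm².
I₃ = I₂ · cos²(32°) = 0.1833 · 0.7192 = 0.1318 mW/cm².
I₄ = I₃ · cos²(18°) = 0.1318 · 0.9045 = 0.1192 mW/cm².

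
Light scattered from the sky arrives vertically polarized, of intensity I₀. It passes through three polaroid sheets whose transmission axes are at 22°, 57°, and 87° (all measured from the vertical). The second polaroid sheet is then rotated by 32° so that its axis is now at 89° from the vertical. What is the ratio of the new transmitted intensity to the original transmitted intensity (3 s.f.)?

Before rotation:
I₁ = I₀ cos²(22° − 0°) = I₀ cos²(22°) = 0.8597 I₀.
I₂ = I₁ cos²(57° − 22°) = 0.8597 I₀ · cos²(35°) = 0.5768 I₀.
I₃ = I₂ cos²(87° − 57°) = 0.5768 I₀ · cos²(30°) = 0.4326 I₀.
After rotation:
I₁ = I₀ cos²(22° − 0°) = I₀ cos²(22°) = 0.8597 I₀.
I₂ = I₁ cos²(89° − 22°) = 0.8597 I₀ · cos²(67°) = 0.1312 I₀.
I₃ = I₂ cos²(87° − 89°) = 0.1312 I₀ · cos²(2°) = 0.1311 I₀.
Ratio = 0.1311 / 0.4326 = 0.303.

I_new/I_old ≈ 0.303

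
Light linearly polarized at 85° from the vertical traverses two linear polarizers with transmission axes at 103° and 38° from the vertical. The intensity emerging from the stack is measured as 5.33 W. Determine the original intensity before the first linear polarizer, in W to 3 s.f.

I₁ = I₀ cos²(103° − 85°) = I₀ cos²(18°) = 0.9045 I₀.
I₂ = I₁ cos²(38° − 103°) = 0.9045 I₀ · cos²(65°) = 0.1616 I₀.
So 5.33 W = 0.1616 I₀, giving I₀ = 5.33/0.1616 = 32.99 W.

I₀ ≈ 33.0 W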